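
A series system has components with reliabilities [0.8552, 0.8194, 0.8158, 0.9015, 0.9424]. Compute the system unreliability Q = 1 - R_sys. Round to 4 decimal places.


Components: [0.8552, 0.8194, 0.8158, 0.9015, 0.9424]
After component 1: product = 0.8552
After component 2: product = 0.7008
After component 3: product = 0.5717
After component 4: product = 0.5154
After component 5: product = 0.4857
R_sys = 0.4857
Q = 1 - 0.4857 = 0.5143

0.5143


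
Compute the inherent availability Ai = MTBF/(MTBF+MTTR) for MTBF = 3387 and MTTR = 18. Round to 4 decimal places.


MTBF = 3387
MTTR = 18
MTBF + MTTR = 3405
Ai = 3387 / 3405
Ai = 0.9947

0.9947


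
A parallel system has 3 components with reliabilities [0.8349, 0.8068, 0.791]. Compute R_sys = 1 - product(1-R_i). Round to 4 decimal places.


Components: [0.8349, 0.8068, 0.791]
(1 - 0.8349) = 0.1651, running product = 0.1651
(1 - 0.8068) = 0.1932, running product = 0.0319
(1 - 0.791) = 0.209, running product = 0.0067
Product of (1-R_i) = 0.0067
R_sys = 1 - 0.0067 = 0.9933

0.9933


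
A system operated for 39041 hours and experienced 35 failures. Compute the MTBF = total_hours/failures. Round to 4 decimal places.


total_hours = 39041
failures = 35
MTBF = 39041 / 35
MTBF = 1115.4571

1115.4571


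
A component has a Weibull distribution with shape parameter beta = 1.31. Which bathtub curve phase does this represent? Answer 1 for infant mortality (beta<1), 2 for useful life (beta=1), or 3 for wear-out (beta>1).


beta = 1.31
Compare beta to 1:
beta < 1 => infant mortality (phase 1)
beta = 1 => useful life (phase 2)
beta > 1 => wear-out (phase 3)
Since beta = 1.31, this is wear-out (increasing failure rate)
Phase = 3

3


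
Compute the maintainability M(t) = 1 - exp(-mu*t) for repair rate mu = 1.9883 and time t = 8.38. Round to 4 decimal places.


mu = 1.9883, t = 8.38
mu * t = 1.9883 * 8.38 = 16.662
exp(-16.662) = 0.0
M(t) = 1 - 0.0
M(t) = 1.0

1.0


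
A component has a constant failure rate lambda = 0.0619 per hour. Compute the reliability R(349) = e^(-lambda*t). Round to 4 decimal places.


lambda = 0.0619
t = 349
lambda * t = 21.6031
R(t) = e^(-21.6031)
R(t) = 0.0

0.0


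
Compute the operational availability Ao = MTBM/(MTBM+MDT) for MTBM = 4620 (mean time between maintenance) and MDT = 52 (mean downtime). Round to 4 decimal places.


MTBM = 4620
MDT = 52
MTBM + MDT = 4672
Ao = 4620 / 4672
Ao = 0.9889

0.9889


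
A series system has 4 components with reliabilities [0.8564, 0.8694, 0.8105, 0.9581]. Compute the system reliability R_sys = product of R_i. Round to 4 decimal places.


Components: [0.8564, 0.8694, 0.8105, 0.9581]
After component 1 (R=0.8564): product = 0.8564
After component 2 (R=0.8694): product = 0.7446
After component 3 (R=0.8105): product = 0.6035
After component 4 (R=0.9581): product = 0.5782
R_sys = 0.5782

0.5782


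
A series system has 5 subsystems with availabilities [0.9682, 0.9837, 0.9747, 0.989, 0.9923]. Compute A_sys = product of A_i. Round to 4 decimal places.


Subsystems: [0.9682, 0.9837, 0.9747, 0.989, 0.9923]
After subsystem 1 (A=0.9682): product = 0.9682
After subsystem 2 (A=0.9837): product = 0.9524
After subsystem 3 (A=0.9747): product = 0.9283
After subsystem 4 (A=0.989): product = 0.9181
After subsystem 5 (A=0.9923): product = 0.911
A_sys = 0.911

0.911


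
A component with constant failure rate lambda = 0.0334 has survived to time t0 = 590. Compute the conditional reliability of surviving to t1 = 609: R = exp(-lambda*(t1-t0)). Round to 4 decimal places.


lambda = 0.0334
t0 = 590, t1 = 609
t1 - t0 = 19
lambda * (t1-t0) = 0.0334 * 19 = 0.6346
R = exp(-0.6346)
R = 0.5301

0.5301


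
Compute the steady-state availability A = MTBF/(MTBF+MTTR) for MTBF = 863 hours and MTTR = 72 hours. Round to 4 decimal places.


MTBF = 863
MTTR = 72
MTBF + MTTR = 935
A = 863 / 935
A = 0.923

0.923


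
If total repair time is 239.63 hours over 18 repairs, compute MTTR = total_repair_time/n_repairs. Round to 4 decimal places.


total_repair_time = 239.63
n_repairs = 18
MTTR = 239.63 / 18
MTTR = 13.3128

13.3128


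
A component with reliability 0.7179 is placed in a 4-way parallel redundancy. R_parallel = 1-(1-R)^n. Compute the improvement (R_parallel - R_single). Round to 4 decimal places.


R_single = 0.7179, n = 4
1 - R_single = 0.2821
(1 - R_single)^n = 0.2821^4 = 0.0063
R_parallel = 1 - 0.0063 = 0.9937
Improvement = 0.9937 - 0.7179
Improvement = 0.2758

0.2758


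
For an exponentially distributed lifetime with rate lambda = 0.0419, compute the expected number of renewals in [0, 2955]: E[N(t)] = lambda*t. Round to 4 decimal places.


lambda = 0.0419
t = 2955
E[N(t)] = lambda * t
E[N(t)] = 0.0419 * 2955
E[N(t)] = 123.8145

123.8145


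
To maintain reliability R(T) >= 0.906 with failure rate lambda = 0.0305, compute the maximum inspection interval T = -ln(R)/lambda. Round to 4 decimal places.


R_target = 0.906
lambda = 0.0305
-ln(0.906) = 0.0987
T = 0.0987 / 0.0305
T = 3.2366

3.2366


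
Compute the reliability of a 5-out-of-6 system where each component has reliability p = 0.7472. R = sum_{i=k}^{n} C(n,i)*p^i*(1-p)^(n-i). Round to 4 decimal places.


k = 5, n = 6, p = 0.7472
i=5: C(6,5)=6 * 0.7472^5 * 0.2528^1 = 0.3533
i=6: C(6,6)=1 * 0.7472^6 * 0.2528^0 = 0.174
R = sum of terms = 0.5273

0.5273


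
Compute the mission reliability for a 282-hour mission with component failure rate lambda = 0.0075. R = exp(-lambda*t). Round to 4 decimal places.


lambda = 0.0075
mission_time = 282
lambda * t = 0.0075 * 282 = 2.115
R = exp(-2.115)
R = 0.1206

0.1206


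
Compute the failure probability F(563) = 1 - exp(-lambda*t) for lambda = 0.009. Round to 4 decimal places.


lambda = 0.009, t = 563
lambda * t = 5.067
exp(-5.067) = 0.0063
F(t) = 1 - 0.0063
F(t) = 0.9937

0.9937


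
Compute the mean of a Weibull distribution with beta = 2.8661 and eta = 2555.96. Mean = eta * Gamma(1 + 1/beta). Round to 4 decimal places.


beta = 2.8661, eta = 2555.96
1/beta = 0.3489
1 + 1/beta = 1.3489
Gamma(1.3489) = 0.8913
Mean = 2555.96 * 0.8913
Mean = 2278.0328

2278.0328


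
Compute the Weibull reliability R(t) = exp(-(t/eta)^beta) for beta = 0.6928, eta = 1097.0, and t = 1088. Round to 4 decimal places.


beta = 0.6928, eta = 1097.0, t = 1088
t/eta = 1088 / 1097.0 = 0.9918
(t/eta)^beta = 0.9918^0.6928 = 0.9943
R(t) = exp(-0.9943)
R(t) = 0.37

0.37


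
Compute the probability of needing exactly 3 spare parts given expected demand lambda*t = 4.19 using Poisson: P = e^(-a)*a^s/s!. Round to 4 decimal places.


a = 4.19, s = 3
e^(-a) = e^(-4.19) = 0.0151
a^s = 4.19^3 = 73.5601
s! = 6
P = 0.0151 * 73.5601 / 6
P = 0.1857

0.1857


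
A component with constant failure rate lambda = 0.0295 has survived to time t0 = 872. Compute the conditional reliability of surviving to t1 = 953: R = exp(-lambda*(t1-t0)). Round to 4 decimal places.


lambda = 0.0295
t0 = 872, t1 = 953
t1 - t0 = 81
lambda * (t1-t0) = 0.0295 * 81 = 2.3895
R = exp(-2.3895)
R = 0.0917

0.0917


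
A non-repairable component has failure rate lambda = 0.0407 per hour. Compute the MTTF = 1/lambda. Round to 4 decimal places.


lambda = 0.0407
MTTF = 1 / 0.0407
MTTF = 24.57

24.57


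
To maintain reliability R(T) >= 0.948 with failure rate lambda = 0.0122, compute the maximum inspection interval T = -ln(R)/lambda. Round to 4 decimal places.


R_target = 0.948
lambda = 0.0122
-ln(0.948) = 0.0534
T = 0.0534 / 0.0122
T = 4.3771

4.3771


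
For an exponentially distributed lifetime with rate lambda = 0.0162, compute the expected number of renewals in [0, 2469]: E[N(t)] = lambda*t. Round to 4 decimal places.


lambda = 0.0162
t = 2469
E[N(t)] = lambda * t
E[N(t)] = 0.0162 * 2469
E[N(t)] = 39.9978

39.9978


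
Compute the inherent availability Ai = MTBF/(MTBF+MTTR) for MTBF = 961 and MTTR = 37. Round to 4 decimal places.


MTBF = 961
MTTR = 37
MTBF + MTTR = 998
Ai = 961 / 998
Ai = 0.9629

0.9629


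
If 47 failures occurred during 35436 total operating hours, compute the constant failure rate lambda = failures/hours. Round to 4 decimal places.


failures = 47
total_hours = 35436
lambda = 47 / 35436
lambda = 0.0013

0.0013


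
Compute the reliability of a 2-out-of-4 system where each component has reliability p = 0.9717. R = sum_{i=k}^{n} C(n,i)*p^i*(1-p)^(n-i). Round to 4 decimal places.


k = 2, n = 4, p = 0.9717
i=2: C(4,2)=6 * 0.9717^2 * 0.0283^2 = 0.0045
i=3: C(4,3)=4 * 0.9717^3 * 0.0283^1 = 0.1039
i=4: C(4,4)=1 * 0.9717^4 * 0.0283^0 = 0.8915
R = sum of terms = 0.9999

0.9999


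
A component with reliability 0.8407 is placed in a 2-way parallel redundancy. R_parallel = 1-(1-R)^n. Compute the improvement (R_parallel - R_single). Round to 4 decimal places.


R_single = 0.8407, n = 2
1 - R_single = 0.1593
(1 - R_single)^n = 0.1593^2 = 0.0254
R_parallel = 1 - 0.0254 = 0.9746
Improvement = 0.9746 - 0.8407
Improvement = 0.1339

0.1339


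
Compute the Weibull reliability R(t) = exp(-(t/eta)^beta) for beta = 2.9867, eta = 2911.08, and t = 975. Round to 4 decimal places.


beta = 2.9867, eta = 2911.08, t = 975
t/eta = 975 / 2911.08 = 0.3349
(t/eta)^beta = 0.3349^2.9867 = 0.0381
R(t) = exp(-0.0381)
R(t) = 0.9626

0.9626


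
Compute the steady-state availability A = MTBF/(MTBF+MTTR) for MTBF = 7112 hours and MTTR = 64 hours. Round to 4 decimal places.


MTBF = 7112
MTTR = 64
MTBF + MTTR = 7176
A = 7112 / 7176
A = 0.9911

0.9911


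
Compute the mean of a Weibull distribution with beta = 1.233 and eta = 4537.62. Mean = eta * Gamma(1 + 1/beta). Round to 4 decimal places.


beta = 1.233, eta = 4537.62
1/beta = 0.811
1 + 1/beta = 1.811
Gamma(1.811) = 0.9344
Mean = 4537.62 * 0.9344
Mean = 4239.7612

4239.7612


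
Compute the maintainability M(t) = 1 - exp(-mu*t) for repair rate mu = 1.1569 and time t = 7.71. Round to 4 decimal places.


mu = 1.1569, t = 7.71
mu * t = 1.1569 * 7.71 = 8.9197
exp(-8.9197) = 0.0001
M(t) = 1 - 0.0001
M(t) = 0.9999

0.9999


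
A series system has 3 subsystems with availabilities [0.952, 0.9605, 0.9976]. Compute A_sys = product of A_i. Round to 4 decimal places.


Subsystems: [0.952, 0.9605, 0.9976]
After subsystem 1 (A=0.952): product = 0.952
After subsystem 2 (A=0.9605): product = 0.9144
After subsystem 3 (A=0.9976): product = 0.9122
A_sys = 0.9122

0.9122


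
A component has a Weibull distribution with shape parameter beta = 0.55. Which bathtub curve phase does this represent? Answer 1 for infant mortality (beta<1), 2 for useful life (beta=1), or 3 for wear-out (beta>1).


beta = 0.55
Compare beta to 1:
beta < 1 => infant mortality (phase 1)
beta = 1 => useful life (phase 2)
beta > 1 => wear-out (phase 3)
Since beta = 0.55, this is infant mortality (decreasing failure rate)
Phase = 1

1


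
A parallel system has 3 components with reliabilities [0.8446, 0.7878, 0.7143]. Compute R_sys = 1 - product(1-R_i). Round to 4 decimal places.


Components: [0.8446, 0.7878, 0.7143]
(1 - 0.8446) = 0.1554, running product = 0.1554
(1 - 0.7878) = 0.2122, running product = 0.033
(1 - 0.7143) = 0.2857, running product = 0.0094
Product of (1-R_i) = 0.0094
R_sys = 1 - 0.0094 = 0.9906

0.9906


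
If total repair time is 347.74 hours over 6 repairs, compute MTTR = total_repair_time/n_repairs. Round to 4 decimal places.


total_repair_time = 347.74
n_repairs = 6
MTTR = 347.74 / 6
MTTR = 57.9567

57.9567


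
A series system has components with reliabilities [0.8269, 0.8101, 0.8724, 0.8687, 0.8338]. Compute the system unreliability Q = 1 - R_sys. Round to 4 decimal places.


Components: [0.8269, 0.8101, 0.8724, 0.8687, 0.8338]
After component 1: product = 0.8269
After component 2: product = 0.6699
After component 3: product = 0.5844
After component 4: product = 0.5077
After component 5: product = 0.4233
R_sys = 0.4233
Q = 1 - 0.4233 = 0.5767

0.5767


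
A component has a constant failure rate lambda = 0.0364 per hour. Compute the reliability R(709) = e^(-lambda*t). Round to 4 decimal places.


lambda = 0.0364
t = 709
lambda * t = 25.8076
R(t) = e^(-25.8076)
R(t) = 0.0

0.0


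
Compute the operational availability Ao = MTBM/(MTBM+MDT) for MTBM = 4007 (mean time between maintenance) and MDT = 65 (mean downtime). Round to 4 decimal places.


MTBM = 4007
MDT = 65
MTBM + MDT = 4072
Ao = 4007 / 4072
Ao = 0.984

0.984


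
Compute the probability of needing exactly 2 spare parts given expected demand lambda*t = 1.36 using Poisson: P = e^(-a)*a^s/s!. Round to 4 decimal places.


a = 1.36, s = 2
e^(-a) = e^(-1.36) = 0.2567
a^s = 1.36^2 = 1.8496
s! = 2
P = 0.2567 * 1.8496 / 2
P = 0.2374

0.2374


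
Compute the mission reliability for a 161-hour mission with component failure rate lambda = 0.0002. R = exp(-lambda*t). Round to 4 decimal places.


lambda = 0.0002
mission_time = 161
lambda * t = 0.0002 * 161 = 0.0322
R = exp(-0.0322)
R = 0.9683

0.9683


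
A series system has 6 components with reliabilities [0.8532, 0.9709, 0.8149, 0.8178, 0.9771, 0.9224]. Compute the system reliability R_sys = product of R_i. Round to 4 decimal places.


Components: [0.8532, 0.9709, 0.8149, 0.8178, 0.9771, 0.9224]
After component 1 (R=0.8532): product = 0.8532
After component 2 (R=0.9709): product = 0.8284
After component 3 (R=0.8149): product = 0.675
After component 4 (R=0.8178): product = 0.552
After component 5 (R=0.9771): product = 0.5394
After component 6 (R=0.9224): product = 0.4975
R_sys = 0.4975

0.4975


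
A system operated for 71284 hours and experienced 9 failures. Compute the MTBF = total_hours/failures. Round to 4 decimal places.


total_hours = 71284
failures = 9
MTBF = 71284 / 9
MTBF = 7920.4444

7920.4444


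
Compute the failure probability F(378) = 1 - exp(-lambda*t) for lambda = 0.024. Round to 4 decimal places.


lambda = 0.024, t = 378
lambda * t = 9.072
exp(-9.072) = 0.0001
F(t) = 1 - 0.0001
F(t) = 0.9999

0.9999


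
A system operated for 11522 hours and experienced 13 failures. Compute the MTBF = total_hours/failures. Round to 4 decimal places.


total_hours = 11522
failures = 13
MTBF = 11522 / 13
MTBF = 886.3077

886.3077


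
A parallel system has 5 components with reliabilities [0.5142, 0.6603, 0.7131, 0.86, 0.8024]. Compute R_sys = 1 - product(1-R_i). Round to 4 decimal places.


Components: [0.5142, 0.6603, 0.7131, 0.86, 0.8024]
(1 - 0.5142) = 0.4858, running product = 0.4858
(1 - 0.6603) = 0.3397, running product = 0.165
(1 - 0.7131) = 0.2869, running product = 0.0473
(1 - 0.86) = 0.14, running product = 0.0066
(1 - 0.8024) = 0.1976, running product = 0.0013
Product of (1-R_i) = 0.0013
R_sys = 1 - 0.0013 = 0.9987

0.9987


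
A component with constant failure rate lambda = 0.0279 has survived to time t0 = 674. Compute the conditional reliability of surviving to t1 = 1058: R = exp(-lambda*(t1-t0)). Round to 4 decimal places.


lambda = 0.0279
t0 = 674, t1 = 1058
t1 - t0 = 384
lambda * (t1-t0) = 0.0279 * 384 = 10.7136
R = exp(-10.7136)
R = 0.0

0.0


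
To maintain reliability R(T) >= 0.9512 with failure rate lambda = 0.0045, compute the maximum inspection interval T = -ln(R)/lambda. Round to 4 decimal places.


R_target = 0.9512
lambda = 0.0045
-ln(0.9512) = 0.05
T = 0.05 / 0.0045
T = 11.118

11.118


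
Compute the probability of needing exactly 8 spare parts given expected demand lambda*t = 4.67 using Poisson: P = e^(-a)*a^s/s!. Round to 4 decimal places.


a = 4.67, s = 8
e^(-a) = e^(-4.67) = 0.0094
a^s = 4.67^8 = 226222.1078
s! = 40320
P = 0.0094 * 226222.1078 / 40320
P = 0.0526

0.0526


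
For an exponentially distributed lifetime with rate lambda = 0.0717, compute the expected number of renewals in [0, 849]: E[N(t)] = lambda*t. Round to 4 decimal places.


lambda = 0.0717
t = 849
E[N(t)] = lambda * t
E[N(t)] = 0.0717 * 849
E[N(t)] = 60.8733

60.8733


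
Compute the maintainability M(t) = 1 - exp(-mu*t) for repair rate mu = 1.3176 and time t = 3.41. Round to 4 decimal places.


mu = 1.3176, t = 3.41
mu * t = 1.3176 * 3.41 = 4.493
exp(-4.493) = 0.0112
M(t) = 1 - 0.0112
M(t) = 0.9888

0.9888


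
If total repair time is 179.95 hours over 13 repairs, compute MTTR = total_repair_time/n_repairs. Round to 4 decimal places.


total_repair_time = 179.95
n_repairs = 13
MTTR = 179.95 / 13
MTTR = 13.8423

13.8423


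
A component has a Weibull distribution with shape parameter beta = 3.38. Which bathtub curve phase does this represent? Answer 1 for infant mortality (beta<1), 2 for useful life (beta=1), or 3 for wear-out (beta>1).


beta = 3.38
Compare beta to 1:
beta < 1 => infant mortality (phase 1)
beta = 1 => useful life (phase 2)
beta > 1 => wear-out (phase 3)
Since beta = 3.38, this is wear-out (increasing failure rate)
Phase = 3

3


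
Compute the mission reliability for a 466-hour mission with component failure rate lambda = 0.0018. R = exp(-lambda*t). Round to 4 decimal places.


lambda = 0.0018
mission_time = 466
lambda * t = 0.0018 * 466 = 0.8388
R = exp(-0.8388)
R = 0.4322

0.4322


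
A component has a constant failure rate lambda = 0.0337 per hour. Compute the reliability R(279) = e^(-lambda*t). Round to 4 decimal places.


lambda = 0.0337
t = 279
lambda * t = 9.4023
R(t) = e^(-9.4023)
R(t) = 0.0001

0.0001


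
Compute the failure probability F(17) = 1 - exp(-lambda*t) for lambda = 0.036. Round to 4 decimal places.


lambda = 0.036, t = 17
lambda * t = 0.612
exp(-0.612) = 0.5423
F(t) = 1 - 0.5423
F(t) = 0.4577

0.4577


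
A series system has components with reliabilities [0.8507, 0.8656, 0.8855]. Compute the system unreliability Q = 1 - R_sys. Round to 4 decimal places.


Components: [0.8507, 0.8656, 0.8855]
After component 1: product = 0.8507
After component 2: product = 0.7364
After component 3: product = 0.6521
R_sys = 0.6521
Q = 1 - 0.6521 = 0.3479

0.3479


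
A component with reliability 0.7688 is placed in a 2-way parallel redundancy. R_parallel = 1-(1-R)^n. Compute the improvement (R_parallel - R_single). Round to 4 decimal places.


R_single = 0.7688, n = 2
1 - R_single = 0.2312
(1 - R_single)^n = 0.2312^2 = 0.0535
R_parallel = 1 - 0.0535 = 0.9465
Improvement = 0.9465 - 0.7688
Improvement = 0.1777

0.1777


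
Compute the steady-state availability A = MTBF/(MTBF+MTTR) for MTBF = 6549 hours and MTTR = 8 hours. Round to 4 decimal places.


MTBF = 6549
MTTR = 8
MTBF + MTTR = 6557
A = 6549 / 6557
A = 0.9988

0.9988


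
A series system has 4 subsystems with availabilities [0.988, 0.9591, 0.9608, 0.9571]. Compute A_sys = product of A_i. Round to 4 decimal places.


Subsystems: [0.988, 0.9591, 0.9608, 0.9571]
After subsystem 1 (A=0.988): product = 0.988
After subsystem 2 (A=0.9591): product = 0.9476
After subsystem 3 (A=0.9608): product = 0.9104
After subsystem 4 (A=0.9571): product = 0.8714
A_sys = 0.8714

0.8714


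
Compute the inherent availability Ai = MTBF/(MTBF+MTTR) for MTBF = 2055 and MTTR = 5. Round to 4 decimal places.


MTBF = 2055
MTTR = 5
MTBF + MTTR = 2060
Ai = 2055 / 2060
Ai = 0.9976

0.9976


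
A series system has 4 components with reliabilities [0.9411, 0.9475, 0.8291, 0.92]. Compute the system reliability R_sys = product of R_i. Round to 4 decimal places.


Components: [0.9411, 0.9475, 0.8291, 0.92]
After component 1 (R=0.9411): product = 0.9411
After component 2 (R=0.9475): product = 0.8917
After component 3 (R=0.8291): product = 0.7393
After component 4 (R=0.92): product = 0.6802
R_sys = 0.6802

0.6802


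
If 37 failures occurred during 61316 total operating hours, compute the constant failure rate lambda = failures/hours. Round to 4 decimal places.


failures = 37
total_hours = 61316
lambda = 37 / 61316
lambda = 0.0006

0.0006


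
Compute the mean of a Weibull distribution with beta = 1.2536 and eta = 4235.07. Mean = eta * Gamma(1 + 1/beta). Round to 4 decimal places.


beta = 1.2536, eta = 4235.07
1/beta = 0.7977
1 + 1/beta = 1.7977
Gamma(1.7977) = 0.9308
Mean = 4235.07 * 0.9308
Mean = 3941.9014

3941.9014


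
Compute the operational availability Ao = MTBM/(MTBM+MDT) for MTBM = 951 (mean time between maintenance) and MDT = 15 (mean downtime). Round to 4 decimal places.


MTBM = 951
MDT = 15
MTBM + MDT = 966
Ao = 951 / 966
Ao = 0.9845

0.9845


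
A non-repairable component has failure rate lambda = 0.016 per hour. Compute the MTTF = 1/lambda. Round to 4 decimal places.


lambda = 0.016
MTTF = 1 / 0.016
MTTF = 62.5

62.5


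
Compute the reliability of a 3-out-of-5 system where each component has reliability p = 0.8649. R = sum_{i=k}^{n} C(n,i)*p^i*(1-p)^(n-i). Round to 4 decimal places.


k = 3, n = 5, p = 0.8649
i=3: C(5,3)=10 * 0.8649^3 * 0.1351^2 = 0.1181
i=4: C(5,4)=5 * 0.8649^4 * 0.1351^1 = 0.378
i=5: C(5,5)=1 * 0.8649^5 * 0.1351^0 = 0.484
R = sum of terms = 0.9801

0.9801


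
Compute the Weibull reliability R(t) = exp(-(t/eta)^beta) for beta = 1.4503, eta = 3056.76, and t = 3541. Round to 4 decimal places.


beta = 1.4503, eta = 3056.76, t = 3541
t/eta = 3541 / 3056.76 = 1.1584
(t/eta)^beta = 1.1584^1.4503 = 1.2377
R(t) = exp(-1.2377)
R(t) = 0.29

0.29


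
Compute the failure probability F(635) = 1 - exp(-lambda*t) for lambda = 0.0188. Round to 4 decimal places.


lambda = 0.0188, t = 635
lambda * t = 11.938
exp(-11.938) = 0.0
F(t) = 1 - 0.0
F(t) = 1.0

1.0


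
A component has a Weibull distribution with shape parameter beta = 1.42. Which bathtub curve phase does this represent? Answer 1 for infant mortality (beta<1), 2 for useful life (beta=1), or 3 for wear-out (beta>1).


beta = 1.42
Compare beta to 1:
beta < 1 => infant mortality (phase 1)
beta = 1 => useful life (phase 2)
beta > 1 => wear-out (phase 3)
Since beta = 1.42, this is wear-out (increasing failure rate)
Phase = 3

3


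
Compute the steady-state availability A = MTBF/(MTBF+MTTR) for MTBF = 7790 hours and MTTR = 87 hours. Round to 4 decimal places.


MTBF = 7790
MTTR = 87
MTBF + MTTR = 7877
A = 7790 / 7877
A = 0.989

0.989


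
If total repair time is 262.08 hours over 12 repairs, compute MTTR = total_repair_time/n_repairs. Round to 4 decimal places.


total_repair_time = 262.08
n_repairs = 12
MTTR = 262.08 / 12
MTTR = 21.84

21.84


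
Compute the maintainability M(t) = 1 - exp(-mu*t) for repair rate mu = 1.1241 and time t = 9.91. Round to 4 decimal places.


mu = 1.1241, t = 9.91
mu * t = 1.1241 * 9.91 = 11.1398
exp(-11.1398) = 0.0
M(t) = 1 - 0.0
M(t) = 1.0

1.0


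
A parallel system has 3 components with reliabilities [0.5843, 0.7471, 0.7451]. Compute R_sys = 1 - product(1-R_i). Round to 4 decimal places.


Components: [0.5843, 0.7471, 0.7451]
(1 - 0.5843) = 0.4157, running product = 0.4157
(1 - 0.7471) = 0.2529, running product = 0.1051
(1 - 0.7451) = 0.2549, running product = 0.0268
Product of (1-R_i) = 0.0268
R_sys = 1 - 0.0268 = 0.9732

0.9732


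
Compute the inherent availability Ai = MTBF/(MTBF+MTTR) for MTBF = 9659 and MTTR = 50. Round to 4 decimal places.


MTBF = 9659
MTTR = 50
MTBF + MTTR = 9709
Ai = 9659 / 9709
Ai = 0.9949

0.9949


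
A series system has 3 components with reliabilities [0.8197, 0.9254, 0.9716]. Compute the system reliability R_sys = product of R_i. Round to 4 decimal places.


Components: [0.8197, 0.9254, 0.9716]
After component 1 (R=0.8197): product = 0.8197
After component 2 (R=0.9254): product = 0.7586
After component 3 (R=0.9716): product = 0.737
R_sys = 0.737

0.737


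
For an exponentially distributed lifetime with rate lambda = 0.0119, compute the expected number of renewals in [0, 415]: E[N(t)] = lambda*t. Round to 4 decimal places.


lambda = 0.0119
t = 415
E[N(t)] = lambda * t
E[N(t)] = 0.0119 * 415
E[N(t)] = 4.9385

4.9385


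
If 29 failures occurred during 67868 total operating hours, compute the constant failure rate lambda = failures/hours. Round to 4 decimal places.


failures = 29
total_hours = 67868
lambda = 29 / 67868
lambda = 0.0004

0.0004


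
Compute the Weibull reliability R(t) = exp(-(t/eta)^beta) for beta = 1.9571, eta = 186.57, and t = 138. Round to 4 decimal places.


beta = 1.9571, eta = 186.57, t = 138
t/eta = 138 / 186.57 = 0.7397
(t/eta)^beta = 0.7397^1.9571 = 0.5542
R(t) = exp(-0.5542)
R(t) = 0.5745

0.5745


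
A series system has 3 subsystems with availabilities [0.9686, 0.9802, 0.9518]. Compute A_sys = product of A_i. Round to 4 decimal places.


Subsystems: [0.9686, 0.9802, 0.9518]
After subsystem 1 (A=0.9686): product = 0.9686
After subsystem 2 (A=0.9802): product = 0.9494
After subsystem 3 (A=0.9518): product = 0.9037
A_sys = 0.9037

0.9037


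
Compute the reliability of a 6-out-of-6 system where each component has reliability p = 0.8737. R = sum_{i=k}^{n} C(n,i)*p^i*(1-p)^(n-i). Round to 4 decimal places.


k = 6, n = 6, p = 0.8737
i=6: C(6,6)=1 * 0.8737^6 * 0.1263^0 = 0.4448
R = sum of terms = 0.4448

0.4448


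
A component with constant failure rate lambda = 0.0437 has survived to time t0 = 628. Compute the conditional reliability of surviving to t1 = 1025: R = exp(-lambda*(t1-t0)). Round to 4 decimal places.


lambda = 0.0437
t0 = 628, t1 = 1025
t1 - t0 = 397
lambda * (t1-t0) = 0.0437 * 397 = 17.3489
R = exp(-17.3489)
R = 0.0

0.0


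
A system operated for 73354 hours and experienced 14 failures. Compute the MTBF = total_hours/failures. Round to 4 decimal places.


total_hours = 73354
failures = 14
MTBF = 73354 / 14
MTBF = 5239.5714

5239.5714


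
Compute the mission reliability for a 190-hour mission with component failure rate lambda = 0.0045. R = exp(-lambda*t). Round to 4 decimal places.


lambda = 0.0045
mission_time = 190
lambda * t = 0.0045 * 190 = 0.855
R = exp(-0.855)
R = 0.4253

0.4253


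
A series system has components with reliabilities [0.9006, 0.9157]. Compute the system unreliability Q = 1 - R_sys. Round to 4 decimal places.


Components: [0.9006, 0.9157]
After component 1: product = 0.9006
After component 2: product = 0.8247
R_sys = 0.8247
Q = 1 - 0.8247 = 0.1753

0.1753


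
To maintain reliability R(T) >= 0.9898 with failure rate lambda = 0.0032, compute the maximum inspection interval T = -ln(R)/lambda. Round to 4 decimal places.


R_target = 0.9898
lambda = 0.0032
-ln(0.9898) = 0.0103
T = 0.0103 / 0.0032
T = 3.2039

3.2039


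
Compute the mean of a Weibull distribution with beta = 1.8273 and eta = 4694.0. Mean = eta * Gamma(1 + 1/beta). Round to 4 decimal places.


beta = 1.8273, eta = 4694.0
1/beta = 0.5473
1 + 1/beta = 1.5473
Gamma(1.5473) = 0.8887
Mean = 4694.0 * 0.8887
Mean = 4171.4207

4171.4207


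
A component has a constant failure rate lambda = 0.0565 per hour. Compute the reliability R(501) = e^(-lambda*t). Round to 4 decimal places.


lambda = 0.0565
t = 501
lambda * t = 28.3065
R(t) = e^(-28.3065)
R(t) = 0.0

0.0


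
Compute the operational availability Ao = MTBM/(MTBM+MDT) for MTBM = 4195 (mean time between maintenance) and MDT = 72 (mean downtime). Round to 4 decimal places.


MTBM = 4195
MDT = 72
MTBM + MDT = 4267
Ao = 4195 / 4267
Ao = 0.9831

0.9831


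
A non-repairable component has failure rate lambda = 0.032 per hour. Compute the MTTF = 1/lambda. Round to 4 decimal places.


lambda = 0.032
MTTF = 1 / 0.032
MTTF = 31.25

31.25


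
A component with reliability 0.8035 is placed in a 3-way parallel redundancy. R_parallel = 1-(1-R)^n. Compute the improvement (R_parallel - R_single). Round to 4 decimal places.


R_single = 0.8035, n = 3
1 - R_single = 0.1965
(1 - R_single)^n = 0.1965^3 = 0.0076
R_parallel = 1 - 0.0076 = 0.9924
Improvement = 0.9924 - 0.8035
Improvement = 0.1889

0.1889


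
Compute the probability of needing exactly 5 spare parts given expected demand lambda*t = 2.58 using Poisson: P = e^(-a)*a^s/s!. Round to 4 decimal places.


a = 2.58, s = 5
e^(-a) = e^(-2.58) = 0.0758
a^s = 2.58^5 = 114.3138
s! = 120
P = 0.0758 * 114.3138 / 120
P = 0.0722

0.0722


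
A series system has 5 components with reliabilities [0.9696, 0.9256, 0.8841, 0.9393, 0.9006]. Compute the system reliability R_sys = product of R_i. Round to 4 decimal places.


Components: [0.9696, 0.9256, 0.8841, 0.9393, 0.9006]
After component 1 (R=0.9696): product = 0.9696
After component 2 (R=0.9256): product = 0.8975
After component 3 (R=0.8841): product = 0.7934
After component 4 (R=0.9393): product = 0.7453
After component 5 (R=0.9006): product = 0.6712
R_sys = 0.6712

0.6712


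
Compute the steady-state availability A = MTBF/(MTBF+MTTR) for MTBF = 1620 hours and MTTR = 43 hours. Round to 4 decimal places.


MTBF = 1620
MTTR = 43
MTBF + MTTR = 1663
A = 1620 / 1663
A = 0.9741

0.9741


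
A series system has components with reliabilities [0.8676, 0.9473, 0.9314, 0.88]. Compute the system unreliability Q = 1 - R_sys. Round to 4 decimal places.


Components: [0.8676, 0.9473, 0.9314, 0.88]
After component 1: product = 0.8676
After component 2: product = 0.8219
After component 3: product = 0.7655
After component 4: product = 0.6736
R_sys = 0.6736
Q = 1 - 0.6736 = 0.3264

0.3264


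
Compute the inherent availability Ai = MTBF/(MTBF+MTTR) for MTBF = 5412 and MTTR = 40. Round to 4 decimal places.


MTBF = 5412
MTTR = 40
MTBF + MTTR = 5452
Ai = 5412 / 5452
Ai = 0.9927

0.9927


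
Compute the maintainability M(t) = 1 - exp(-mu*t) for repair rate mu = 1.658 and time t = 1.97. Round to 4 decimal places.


mu = 1.658, t = 1.97
mu * t = 1.658 * 1.97 = 3.2663
exp(-3.2663) = 0.0381
M(t) = 1 - 0.0381
M(t) = 0.9619

0.9619


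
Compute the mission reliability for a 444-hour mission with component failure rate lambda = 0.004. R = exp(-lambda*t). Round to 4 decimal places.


lambda = 0.004
mission_time = 444
lambda * t = 0.004 * 444 = 1.776
R = exp(-1.776)
R = 0.1693

0.1693


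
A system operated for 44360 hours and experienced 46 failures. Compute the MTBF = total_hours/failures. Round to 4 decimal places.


total_hours = 44360
failures = 46
MTBF = 44360 / 46
MTBF = 964.3478

964.3478


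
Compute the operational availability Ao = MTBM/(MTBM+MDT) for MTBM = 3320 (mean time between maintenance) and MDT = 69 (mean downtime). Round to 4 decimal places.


MTBM = 3320
MDT = 69
MTBM + MDT = 3389
Ao = 3320 / 3389
Ao = 0.9796

0.9796


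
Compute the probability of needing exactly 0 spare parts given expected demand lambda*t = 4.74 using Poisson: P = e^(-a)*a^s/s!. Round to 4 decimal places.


a = 4.74, s = 0
e^(-a) = e^(-4.74) = 0.0087
a^s = 4.74^0 = 1.0
s! = 1
P = 0.0087 * 1.0 / 1
P = 0.0087

0.0087


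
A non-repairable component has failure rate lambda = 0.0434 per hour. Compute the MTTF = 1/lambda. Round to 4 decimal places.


lambda = 0.0434
MTTF = 1 / 0.0434
MTTF = 23.0415

23.0415


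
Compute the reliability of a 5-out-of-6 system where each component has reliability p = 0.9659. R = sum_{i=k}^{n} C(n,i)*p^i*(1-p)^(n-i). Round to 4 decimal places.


k = 5, n = 6, p = 0.9659
i=5: C(6,5)=6 * 0.9659^5 * 0.0341^1 = 0.172
i=6: C(6,6)=1 * 0.9659^6 * 0.0341^0 = 0.8121
R = sum of terms = 0.9841

0.9841


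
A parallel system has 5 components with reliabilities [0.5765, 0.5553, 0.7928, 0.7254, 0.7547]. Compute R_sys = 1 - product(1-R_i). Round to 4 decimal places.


Components: [0.5765, 0.5553, 0.7928, 0.7254, 0.7547]
(1 - 0.5765) = 0.4235, running product = 0.4235
(1 - 0.5553) = 0.4447, running product = 0.1883
(1 - 0.7928) = 0.2072, running product = 0.039
(1 - 0.7254) = 0.2746, running product = 0.0107
(1 - 0.7547) = 0.2453, running product = 0.0026
Product of (1-R_i) = 0.0026
R_sys = 1 - 0.0026 = 0.9974

0.9974


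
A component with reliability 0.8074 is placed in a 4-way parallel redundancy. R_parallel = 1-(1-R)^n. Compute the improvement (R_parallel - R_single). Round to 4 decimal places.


R_single = 0.8074, n = 4
1 - R_single = 0.1926
(1 - R_single)^n = 0.1926^4 = 0.0014
R_parallel = 1 - 0.0014 = 0.9986
Improvement = 0.9986 - 0.8074
Improvement = 0.1912

0.1912


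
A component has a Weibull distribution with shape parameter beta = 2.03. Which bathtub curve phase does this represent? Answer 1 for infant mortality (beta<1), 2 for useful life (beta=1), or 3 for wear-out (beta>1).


beta = 2.03
Compare beta to 1:
beta < 1 => infant mortality (phase 1)
beta = 1 => useful life (phase 2)
beta > 1 => wear-out (phase 3)
Since beta = 2.03, this is wear-out (increasing failure rate)
Phase = 3

3


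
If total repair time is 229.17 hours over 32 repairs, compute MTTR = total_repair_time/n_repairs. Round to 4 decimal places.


total_repair_time = 229.17
n_repairs = 32
MTTR = 229.17 / 32
MTTR = 7.1616

7.1616


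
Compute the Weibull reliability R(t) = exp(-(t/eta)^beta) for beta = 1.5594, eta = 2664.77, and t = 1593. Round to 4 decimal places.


beta = 1.5594, eta = 2664.77, t = 1593
t/eta = 1593 / 2664.77 = 0.5978
(t/eta)^beta = 0.5978^1.5594 = 0.4483
R(t) = exp(-0.4483)
R(t) = 0.6387

0.6387


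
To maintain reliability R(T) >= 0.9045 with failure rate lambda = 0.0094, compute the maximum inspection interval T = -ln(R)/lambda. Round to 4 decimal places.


R_target = 0.9045
lambda = 0.0094
-ln(0.9045) = 0.1004
T = 0.1004 / 0.0094
T = 10.678

10.678


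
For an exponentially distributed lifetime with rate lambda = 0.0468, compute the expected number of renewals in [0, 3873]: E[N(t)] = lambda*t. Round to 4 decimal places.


lambda = 0.0468
t = 3873
E[N(t)] = lambda * t
E[N(t)] = 0.0468 * 3873
E[N(t)] = 181.2564

181.2564


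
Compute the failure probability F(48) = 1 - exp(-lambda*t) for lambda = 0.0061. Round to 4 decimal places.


lambda = 0.0061, t = 48
lambda * t = 0.2928
exp(-0.2928) = 0.7462
F(t) = 1 - 0.7462
F(t) = 0.2538

0.2538


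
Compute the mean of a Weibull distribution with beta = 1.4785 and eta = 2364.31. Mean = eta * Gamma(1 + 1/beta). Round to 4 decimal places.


beta = 1.4785, eta = 2364.31
1/beta = 0.6764
1 + 1/beta = 1.6764
Gamma(1.6764) = 0.9044
Mean = 2364.31 * 0.9044
Mean = 2138.2156

2138.2156


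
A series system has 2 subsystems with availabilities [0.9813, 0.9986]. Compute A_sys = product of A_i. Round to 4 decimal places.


Subsystems: [0.9813, 0.9986]
After subsystem 1 (A=0.9813): product = 0.9813
After subsystem 2 (A=0.9986): product = 0.9799
A_sys = 0.9799

0.9799


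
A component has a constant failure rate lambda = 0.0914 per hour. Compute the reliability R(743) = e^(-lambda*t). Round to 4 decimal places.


lambda = 0.0914
t = 743
lambda * t = 67.9102
R(t) = e^(-67.9102)
R(t) = 0.0

0.0


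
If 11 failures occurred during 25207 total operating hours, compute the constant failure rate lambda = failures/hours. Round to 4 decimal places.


failures = 11
total_hours = 25207
lambda = 11 / 25207
lambda = 0.0004

0.0004


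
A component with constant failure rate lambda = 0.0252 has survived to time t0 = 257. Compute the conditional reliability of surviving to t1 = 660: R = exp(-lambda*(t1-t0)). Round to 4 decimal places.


lambda = 0.0252
t0 = 257, t1 = 660
t1 - t0 = 403
lambda * (t1-t0) = 0.0252 * 403 = 10.1556
R = exp(-10.1556)
R = 0.0

0.0


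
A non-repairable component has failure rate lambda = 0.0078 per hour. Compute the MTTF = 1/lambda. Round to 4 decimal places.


lambda = 0.0078
MTTF = 1 / 0.0078
MTTF = 128.2051

128.2051


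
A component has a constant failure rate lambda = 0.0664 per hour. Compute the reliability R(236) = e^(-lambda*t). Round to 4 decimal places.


lambda = 0.0664
t = 236
lambda * t = 15.6704
R(t) = e^(-15.6704)
R(t) = 0.0

0.0


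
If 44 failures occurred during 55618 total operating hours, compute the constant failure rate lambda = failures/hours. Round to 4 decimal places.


failures = 44
total_hours = 55618
lambda = 44 / 55618
lambda = 0.0008

0.0008


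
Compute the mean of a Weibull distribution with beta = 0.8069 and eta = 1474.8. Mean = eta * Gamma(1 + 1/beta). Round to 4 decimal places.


beta = 0.8069, eta = 1474.8
1/beta = 1.2393
1 + 1/beta = 2.2393
Gamma(2.2393) = 1.1261
Mean = 1474.8 * 1.1261
Mean = 1660.811

1660.811


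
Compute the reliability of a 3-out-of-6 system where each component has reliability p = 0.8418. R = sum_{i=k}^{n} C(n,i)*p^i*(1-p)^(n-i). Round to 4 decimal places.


k = 3, n = 6, p = 0.8418
i=3: C(6,3)=20 * 0.8418^3 * 0.1582^3 = 0.0472
i=4: C(6,4)=15 * 0.8418^4 * 0.1582^2 = 0.1885
i=5: C(6,5)=6 * 0.8418^5 * 0.1582^1 = 0.4012
i=6: C(6,6)=1 * 0.8418^6 * 0.1582^0 = 0.3558
R = sum of terms = 0.9928

0.9928


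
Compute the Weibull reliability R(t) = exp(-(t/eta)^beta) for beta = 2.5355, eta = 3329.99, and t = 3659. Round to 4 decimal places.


beta = 2.5355, eta = 3329.99, t = 3659
t/eta = 3659 / 3329.99 = 1.0988
(t/eta)^beta = 1.0988^2.5355 = 1.2698
R(t) = exp(-1.2698)
R(t) = 0.2809

0.2809


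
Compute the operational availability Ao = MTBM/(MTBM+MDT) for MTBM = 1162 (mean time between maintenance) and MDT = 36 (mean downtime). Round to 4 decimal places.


MTBM = 1162
MDT = 36
MTBM + MDT = 1198
Ao = 1162 / 1198
Ao = 0.9699

0.9699


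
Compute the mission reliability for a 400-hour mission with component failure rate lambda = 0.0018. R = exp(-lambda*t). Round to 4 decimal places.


lambda = 0.0018
mission_time = 400
lambda * t = 0.0018 * 400 = 0.72
R = exp(-0.72)
R = 0.4868

0.4868


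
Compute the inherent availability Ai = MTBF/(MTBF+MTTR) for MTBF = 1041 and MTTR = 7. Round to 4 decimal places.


MTBF = 1041
MTTR = 7
MTBF + MTTR = 1048
Ai = 1041 / 1048
Ai = 0.9933

0.9933


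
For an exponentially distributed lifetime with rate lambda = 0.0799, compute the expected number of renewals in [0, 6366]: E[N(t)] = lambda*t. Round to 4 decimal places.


lambda = 0.0799
t = 6366
E[N(t)] = lambda * t
E[N(t)] = 0.0799 * 6366
E[N(t)] = 508.6434

508.6434


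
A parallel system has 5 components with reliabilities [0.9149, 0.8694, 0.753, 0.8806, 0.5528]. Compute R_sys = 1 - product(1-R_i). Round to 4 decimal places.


Components: [0.9149, 0.8694, 0.753, 0.8806, 0.5528]
(1 - 0.9149) = 0.0851, running product = 0.0851
(1 - 0.8694) = 0.1306, running product = 0.0111
(1 - 0.753) = 0.247, running product = 0.0027
(1 - 0.8806) = 0.1194, running product = 0.0003
(1 - 0.5528) = 0.4472, running product = 0.0001
Product of (1-R_i) = 0.0001
R_sys = 1 - 0.0001 = 0.9999

0.9999


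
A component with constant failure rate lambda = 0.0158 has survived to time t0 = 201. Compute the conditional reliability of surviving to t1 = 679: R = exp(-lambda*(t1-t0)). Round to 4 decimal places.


lambda = 0.0158
t0 = 201, t1 = 679
t1 - t0 = 478
lambda * (t1-t0) = 0.0158 * 478 = 7.5524
R = exp(-7.5524)
R = 0.0005

0.0005


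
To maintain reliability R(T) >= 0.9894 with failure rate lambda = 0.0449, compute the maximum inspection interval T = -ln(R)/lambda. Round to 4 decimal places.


R_target = 0.9894
lambda = 0.0449
-ln(0.9894) = 0.0107
T = 0.0107 / 0.0449
T = 0.2373

0.2373


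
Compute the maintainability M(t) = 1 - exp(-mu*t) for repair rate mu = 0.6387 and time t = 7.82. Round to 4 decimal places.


mu = 0.6387, t = 7.82
mu * t = 0.6387 * 7.82 = 4.9946
exp(-4.9946) = 0.0068
M(t) = 1 - 0.0068
M(t) = 0.9932

0.9932


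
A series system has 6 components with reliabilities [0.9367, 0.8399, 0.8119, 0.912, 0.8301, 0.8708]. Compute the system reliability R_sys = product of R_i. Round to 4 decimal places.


Components: [0.9367, 0.8399, 0.8119, 0.912, 0.8301, 0.8708]
After component 1 (R=0.9367): product = 0.9367
After component 2 (R=0.8399): product = 0.7867
After component 3 (R=0.8119): product = 0.6387
After component 4 (R=0.912): product = 0.5825
After component 5 (R=0.8301): product = 0.4836
After component 6 (R=0.8708): product = 0.4211
R_sys = 0.4211

0.4211


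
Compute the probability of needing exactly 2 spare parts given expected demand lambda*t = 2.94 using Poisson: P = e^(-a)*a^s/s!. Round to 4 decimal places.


a = 2.94, s = 2
e^(-a) = e^(-2.94) = 0.0529
a^s = 2.94^2 = 8.6436
s! = 2
P = 0.0529 * 8.6436 / 2
P = 0.2285

0.2285


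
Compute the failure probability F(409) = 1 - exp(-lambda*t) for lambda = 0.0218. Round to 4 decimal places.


lambda = 0.0218, t = 409
lambda * t = 8.9162
exp(-8.9162) = 0.0001
F(t) = 1 - 0.0001
F(t) = 0.9999

0.9999
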